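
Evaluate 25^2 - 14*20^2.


x^2 - d*y^2
= 25^2 - 14*20^2
= 625 - 5600
= -4975

-4975


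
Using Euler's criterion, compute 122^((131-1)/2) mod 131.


p = 131 is prime and the exponent is (p-1)/2 = 65, so by Euler's criterion 122^65 = (122/131) = +1 or -1 mod 131.
Compute by square-and-multiply:
  65 = 64 + 1 (binary 1000001)
  Repeated squaring mod 131: 122^1 = 122, 122^2 = 81, 122^4 = 11, 122^8 = 121, 122^16 = 100, 122^32 = 44, 122^64 = 102
  122^65 = 122^64 * 122^1 = 102 * 122 mod 131
    102 * 122 = 12444 = 130 mod 131
  122^65 = 130 mod 131
Result 130 = p - 1 = -1 mod 131: 122 is a quadratic non-residue mod 131. As a residue in [0, p-1] the value is 130.
122^65 mod 131 = 130

130


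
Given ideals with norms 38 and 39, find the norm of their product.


N(IJ) = N(I) * N(J)
= 38 * 39
= 1482

1482


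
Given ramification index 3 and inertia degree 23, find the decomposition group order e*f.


|D_P| = e * f
= 3 * 23
= 69

69


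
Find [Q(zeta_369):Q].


The degree equals Euler's totient phi(369).
369 = 3^2 * 41
phi(369) = 240

240


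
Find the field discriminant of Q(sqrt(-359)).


For K = Q(sqrt(d)) with d squarefree: disc(K) = d if d = 1 mod 4, and disc(K) = 4d if d = 2 or 3 mod 4.
Here d = -359, and d mod 4 = 1.
d = 1 mod 4 (O_K = Z[(1+sqrt(d))/2]), so disc(K) = d = -359

-359


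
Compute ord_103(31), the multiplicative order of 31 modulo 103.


We want ord_103(31), the smallest k >= 1 with 31^k = 1 mod 103.
n = 103 = 103, phi(103) = 102; the order divides phi(n).
Divisors of 102: 1, 2, 3, 6, 17, 34, 51, 102
Repeated squaring mod 103: 31^1 = 31, 31^2 = 34, 31^4 = 23, 31^8 = 14, 31^16 = 93, 31^32 = 100, 31^64 = 9
Test divisors in increasing order:
  k=1: 31^1 = 31 mod 103
  k=2: 31^2 = 34 mod 103
  k=3: 31^3 = 34 * 31 = 24 mod 103
  k=6: 31^6 = 23 * 34 = 61 mod 103
  k=17: 31^17 = 93 * 31 = 102 mod 103
  k=34: 31^34 = 100 * 34 = 1 mod 103  <- first divisor giving 1
Order = 34

34


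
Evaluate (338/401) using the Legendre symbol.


p = 401 is prime, so compute (338/401) with the reciprocity algorithm (Jacobi-symbol steps: pull out 2s via (2/n), flip via reciprocity, reduce):
  pull out 2: (2/401) = +1  (since 401 mod 8 = 1)
  reciprocity: (169/401) -> +(401/169)
  reduce: (63/169)
  reciprocity: (63/169) -> +(169/63)
  reduce: (43/63)
  reciprocity: (43/63) -> -(63/43)
  reduce: (20/43)
  pull out 2: (2/43) = -1  (since 43 mod 8 = 3)
  pull out 2: (2/43) = -1  (since 43 mod 8 = 3)
  reciprocity: (5/43) -> +(43/5)
  reduce: (3/5)
  reciprocity: (3/5) -> +(5/3)
  reduce: (2/3)
  pull out 2: (2/3) = -1  (since 3 mod 8 = 3)
  (1/3) = 1
Product of signs = 1
(338/401) = 1

1


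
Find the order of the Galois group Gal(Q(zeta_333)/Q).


|Gal(Q(zeta_333)/Q)| = phi(333)
= 216

216


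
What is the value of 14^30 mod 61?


p = 61 is prime and the exponent is (p-1)/2 = 30, so by Euler's criterion 14^30 = (14/61) = +1 or -1 mod 61.
Compute by square-and-multiply:
  30 = 16 + 8 + 4 + 2 (binary 11110)
  Repeated squaring mod 61: 14^1 = 14, 14^2 = 13, 14^4 = 47, 14^8 = 13, 14^16 = 47
  14^30 = 14^16 * 14^8 * 14^4 * 14^2 = 47 * 13 * 47 * 13 mod 61
    47 * 13 = 611 = 1 mod 61
    1 * 47 = 47 = 47 mod 61
    47 * 13 = 611 = 1 mod 61
  14^30 = 1 mod 61
Result 1: 14 is a quadratic residue mod 61.
14^30 mod 61 = 1

1


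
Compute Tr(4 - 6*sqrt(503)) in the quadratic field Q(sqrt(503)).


Tr(a + b*sqrt(d)) = (a + b*sqrt(d)) + (a - b*sqrt(d)) = 2a
= 2 * (4)
= 8

8


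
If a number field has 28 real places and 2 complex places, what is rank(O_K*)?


By Dirichlet's unit theorem:
rank = r1 + r2 - 1
= 28 + 2 - 1
= 29

29


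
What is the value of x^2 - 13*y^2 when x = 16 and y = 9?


x^2 - d*y^2
= 16^2 - 13*9^2
= 256 - 1053
= -797

-797


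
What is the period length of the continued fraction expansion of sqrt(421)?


Run the CF algorithm for sqrt(421).
a_0 = floor(sqrt(421)) = 20; set m_0=0, q_0=1.
Recurrence: m' = q*a - m,  q' = (d - m'^2)/q,  a' = floor((a_0 + m')/q').
  step 1: m=20, q=21, a=1
  step 2: m=1, q=20, a=1
  step 3: m=19, q=3, a=13
  step 4: m=20, q=7, a=5
  step 5: m=15, q=28, a=1
  step 6: m=13, q=9, a=3
  step 7: m=14, q=25, a=1
  step 8: m=11, q=12, a=2
  step 9: m=13, q=21, a=1
  step 10: m=8, q=17, a=1
  step 11: m=9, q=20, a=1
  step 12: m=11, q=15, a=2
  step 13: m=19, q=4, a=9
  step 14: m=17, q=33, a=1
  step 15: m=16, q=5, a=7
  step 16: m=19, q=12, a=3
  step 17: m=17, q=11, a=3
  step 18: m=16, q=15, a=2
  step 19: m=14, q=15, a=2
  step 20: m=16, q=11, a=3
  step 21: m=17, q=12, a=3
  step 22: m=19, q=5, a=7
  step 23: m=16, q=33, a=1
  step 24: m=17, q=4, a=9
  step 25: m=19, q=15, a=2
  step 26: m=11, q=20, a=1
  step 27: m=9, q=17, a=1
  step 28: m=8, q=21, a=1
  step 29: m=13, q=12, a=2
  step 30: m=11, q=25, a=1
  step 31: m=14, q=9, a=3
  step 32: m=13, q=28, a=1
  step 33: m=15, q=7, a=5
  step 34: m=20, q=3, a=13
  step 35: m=19, q=20, a=1
  step 36: m=1, q=21, a=1
  step 37: m=20, q=1, a=40
a_37 = 2*a_0 = 40, so the period closes here.
sqrt(421) = [20; 1, 1, 13, 5, 1, 3, 1, 2, 1, 1, 1, 2, 9, 1, 7, 3, 3, 2, 2, 3, 3, 7, 1, 9, 2, 1, 1, 1, 2, 1, 3, 1, 5, 13, 1, 1, 40]
Period length = 37

37


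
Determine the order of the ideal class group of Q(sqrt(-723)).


K = Q(sqrt(-723)). d mod 4 = 1, so D = disc(K) = d = -723
h(K) equals the number of primitive reduced positive-definite forms (a, b, c) = a*x^2 + b*x*y + c*y^2 with b^2 - 4ac = D,
where reduced means |b| <= a <= c, with b >= 0 whenever |b| = a or a = c, and primitive means gcd(a, b, c) = 1.
Reduced forces 3a^2 <= |D| = 723, so 1 <= a <= 15; b must have the parity of D, and c = (b^2 - D)/(4a) must be an integer >= a.
Enumerate a = 1..15, b in [-a, a]:
  a=1: (1, 1, 181)  [1]
  a=2: none
  a=3: (3, 3, 61)  [1]
  a=4..10: none
  a=11: (11, -5, 17), (11, 5, 17)  [2]
  a=12..15: none
Total reduced forms: 1 + 1 + 2 = 4
h = 4

4


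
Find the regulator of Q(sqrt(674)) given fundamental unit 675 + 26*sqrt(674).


epsilon = 675 + 26*sqrt(674)
= 1349.9993
R = ln(1349.9993)
= 7.2079

7.2079


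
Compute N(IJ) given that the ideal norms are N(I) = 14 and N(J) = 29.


N(IJ) = N(I) * N(J)
= 14 * 29
= 406

406


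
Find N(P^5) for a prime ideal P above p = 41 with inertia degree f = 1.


N(P^a) = p^(a*f)
= 41^(5*1)
= 41^5
= 115856201

115856201


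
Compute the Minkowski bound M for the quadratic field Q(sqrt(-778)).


d = -778, d mod 4 = 2, so disc(K) = 4d = -3112; |disc(K)| = 3112
Imaginary quadratic field, so n = 2, s = r2 = 1, r1 = 0
M = (n!/n^n) * (4/pi)^s * sqrt(|disc(K)|) = (2!/2^2) * (4/pi)^1 * sqrt(3112)
= 0.5 * 1.273240 * 55.785303
= 35.5140

35.5140


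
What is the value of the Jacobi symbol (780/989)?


Compute (780/989) via quadratic reciprocity:
  pull out 2: (2/989) = -1  (since 989 mod 8 = 5)
  pull out 2: (2/989) = -1  (since 989 mod 8 = 5)
  reciprocity: (195/989) -> +(989/195)
  reduce: (14/195)
  pull out 2: (2/195) = -1  (since 195 mod 8 = 3)
  reciprocity: (7/195) -> -(195/7)
  reduce: (6/7)
  pull out 2: (2/7) = +1  (since 7 mod 8 = 7)
  reciprocity: (3/7) -> -(7/3)
  reduce: (1/3)
  (1/3) = 1
Product of signs = -1

-1


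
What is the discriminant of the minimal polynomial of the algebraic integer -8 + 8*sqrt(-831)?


The element -8 + 8*sqrt(-831) has minimal polynomial:
x^2 + 16*x + 53248
Discriminant = (16)^2 - 4*(53248)
= 256 - 212992
= -212736

-212736


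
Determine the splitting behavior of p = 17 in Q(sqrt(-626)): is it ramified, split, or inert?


K = Q(sqrt(-626)). Since d mod 4 = 2, disc(K) = -2504.
Check p | disc: -2504 mod 17 = 12.
p does not divide disc. Compute Legendre symbol (d/p):
3^((17-1)/2) mod 17 = -1
(d/p) = -1, so p is inert: (p) stays prime with e=1, f=2, g=1.
Therefore p is inert.

inert


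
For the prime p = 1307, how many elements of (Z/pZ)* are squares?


For prime p, the number of non-zero quadratic residues is (p-1)/2.
= (1307-1)/2
= 653

653


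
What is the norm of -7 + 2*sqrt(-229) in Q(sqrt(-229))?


N(a + b*sqrt(d)) = a^2 - d*b^2
= (-7)^2 - (-229)*(2)^2
= 49 + 916
= 965

965


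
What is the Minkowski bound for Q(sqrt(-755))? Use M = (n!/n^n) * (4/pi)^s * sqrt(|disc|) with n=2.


d = -755, d mod 4 = 1, so disc(K) = d = -755; |disc(K)| = 755
Imaginary quadratic field, so n = 2, s = r2 = 1, r1 = 0
M = (n!/n^n) * (4/pi)^s * sqrt(|disc(K)|) = (2!/2^2) * (4/pi)^1 * sqrt(755)
= 0.5 * 1.273240 * 27.477263
= 17.4926

17.4926


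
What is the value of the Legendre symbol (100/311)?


p = 311 is prime, so compute (100/311) with the reciprocity algorithm (Jacobi-symbol steps: pull out 2s via (2/n), flip via reciprocity, reduce):
  pull out 2: (2/311) = +1  (since 311 mod 8 = 7)
  pull out 2: (2/311) = +1  (since 311 mod 8 = 7)
  reciprocity: (25/311) -> +(311/25)
  reduce: (11/25)
  reciprocity: (11/25) -> +(25/11)
  reduce: (3/11)
  reciprocity: (3/11) -> -(11/3)
  reduce: (2/3)
  pull out 2: (2/3) = -1  (since 3 mod 8 = 3)
  (1/3) = 1
Product of signs = 1
(100/311) = 1

1


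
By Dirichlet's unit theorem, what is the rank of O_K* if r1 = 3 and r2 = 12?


By Dirichlet's unit theorem:
rank = r1 + r2 - 1
= 3 + 12 - 1
= 14

14


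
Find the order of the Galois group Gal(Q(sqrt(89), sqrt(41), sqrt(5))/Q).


The 3 square roots of distinct primes are multiplicatively independent over Q,
so [K:Q] = 2^3 and Gal(K/Q) is isomorphic to (Z/2Z)^3.
|Gal| = 2^3 = 8

8


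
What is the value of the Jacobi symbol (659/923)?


Compute (659/923) via quadratic reciprocity:
  reciprocity: (659/923) -> -(923/659)
  reduce: (264/659)
  pull out 2: (2/659) = -1  (since 659 mod 8 = 3)
  pull out 2: (2/659) = -1  (since 659 mod 8 = 3)
  pull out 2: (2/659) = -1  (since 659 mod 8 = 3)
  reciprocity: (33/659) -> +(659/33)
  reduce: (32/33)
  pull out 2: (2/33) = +1  (since 33 mod 8 = 1)
  pull out 2: (2/33) = +1  (since 33 mod 8 = 1)
  pull out 2: (2/33) = +1  (since 33 mod 8 = 1)
  pull out 2: (2/33) = +1  (since 33 mod 8 = 1)
  pull out 2: (2/33) = +1  (since 33 mod 8 = 1)
  (1/33) = 1
Product of signs = 1

1


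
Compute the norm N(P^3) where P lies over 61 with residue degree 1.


N(P^a) = p^(a*f)
= 61^(3*1)
= 61^3
= 226981

226981


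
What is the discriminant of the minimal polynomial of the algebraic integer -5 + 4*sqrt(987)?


The element -5 + 4*sqrt(987) has minimal polynomial:
x^2 + 10*x - 15767
Discriminant = (10)^2 - 4*(-15767)
= 100 + 63068
= 63168

63168


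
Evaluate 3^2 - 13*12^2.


x^2 - d*y^2
= 3^2 - 13*12^2
= 9 - 1872
= -1863

-1863


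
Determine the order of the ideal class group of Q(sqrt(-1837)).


K = Q(sqrt(-1837)). d mod 4 = 3, so D = disc(K) = 4d = -7348
h(K) equals the number of primitive reduced positive-definite forms (a, b, c) = a*x^2 + b*x*y + c*y^2 with b^2 - 4ac = D,
where reduced means |b| <= a <= c, with b >= 0 whenever |b| = a or a = c, and primitive means gcd(a, b, c) = 1.
Reduced forces 3a^2 <= |D| = 7348, so 1 <= a <= 49; b must have the parity of D, and c = (b^2 - D)/(4a) must be an integer >= a.
Enumerate a = 1..49, b in [-a, a]:
  a=1: (1, 0, 1837)  [1]
  a=2: (2, 2, 919)  [1]
  a=3..6: none
  a=7: (7, -4, 263), (7, 4, 263)  [2]
  a=8..10: none
  a=11: (11, 0, 167)  [1]
  a=12: none
  a=13: (13, -6, 142), (13, 6, 142)  [2]
  a=14: (14, -10, 133), (14, 10, 133)  [2]
  a=15..16: none
  a=17: (17, -8, 109), (17, 8, 109)  [2]
  a=18: none
  a=19: (19, -10, 98), (19, 10, 98)  [2]
  a=20..21: none
  a=22: (22, 22, 89)  [1]
  a=23: (23, -14, 82), (23, 14, 82)  [2]
  a=24..25: none
  a=26: (26, -6, 71), (26, 6, 71)  [2]
  a=27..33: none
  a=34: (34, -26, 59), (34, 26, 59)  [2]
  a=35..37: none
  a=38: (38, -10, 49), (38, 10, 49)  [2]
  a=39..40: none
  a=41: (41, -14, 46), (41, 14, 46)  [2]
  a=42..49: none
Total reduced forms: 1 + 1 + 2 + 1 + 2 + 2 + 2 + 2 + 1 + 2 + 2 + 2 + 2 + 2 = 24
h = 24

24


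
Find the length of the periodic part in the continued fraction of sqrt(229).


Run the CF algorithm for sqrt(229).
a_0 = floor(sqrt(229)) = 15; set m_0=0, q_0=1.
Recurrence: m' = q*a - m,  q' = (d - m'^2)/q,  a' = floor((a_0 + m')/q').
  step 1: m=15, q=4, a=7
  step 2: m=13, q=15, a=1
  step 3: m=2, q=15, a=1
  step 4: m=13, q=4, a=7
  step 5: m=15, q=1, a=30
a_5 = 2*a_0 = 30, so the period closes here.
sqrt(229) = [15; 7, 1, 1, 7, 30]
Period length = 5

5


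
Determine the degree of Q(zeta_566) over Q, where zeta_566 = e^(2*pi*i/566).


The degree equals Euler's totient phi(566).
566 = 2 * 283
phi(566) = 282

282


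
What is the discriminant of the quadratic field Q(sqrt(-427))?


For K = Q(sqrt(d)) with d squarefree: disc(K) = d if d = 1 mod 4, and disc(K) = 4d if d = 2 or 3 mod 4.
Here d = -427, and d mod 4 = 1.
d = 1 mod 4 (O_K = Z[(1+sqrt(d))/2]), so disc(K) = d = -427

-427


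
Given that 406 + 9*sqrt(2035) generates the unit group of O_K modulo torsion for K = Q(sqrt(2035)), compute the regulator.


epsilon = 406 + 9*sqrt(2035)
= 811.9988
R = ln(811.9988)
= 6.6995

6.6995


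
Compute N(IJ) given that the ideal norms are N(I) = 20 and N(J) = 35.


N(IJ) = N(I) * N(J)
= 20 * 35
= 700

700


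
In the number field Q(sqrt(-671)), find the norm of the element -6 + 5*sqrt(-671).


N(a + b*sqrt(d)) = a^2 - d*b^2
= (-6)^2 - (-671)*(5)^2
= 36 + 16775
= 16811

16811


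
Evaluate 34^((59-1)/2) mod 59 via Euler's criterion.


p = 59 is prime and the exponent is (p-1)/2 = 29, so by Euler's criterion 34^29 = (34/59) = +1 or -1 mod 59.
Compute by square-and-multiply:
  29 = 16 + 8 + 4 + 1 (binary 11101)
  Repeated squaring mod 59: 34^1 = 34, 34^2 = 35, 34^4 = 45, 34^8 = 19, 34^16 = 7
  34^29 = 34^16 * 34^8 * 34^4 * 34^1 = 7 * 19 * 45 * 34 mod 59
    7 * 19 = 133 = 15 mod 59
    15 * 45 = 675 = 26 mod 59
    26 * 34 = 884 = 58 mod 59
  34^29 = 58 mod 59
Result 58 = p - 1 = -1 mod 59: 34 is a quadratic non-residue mod 59. As a residue in [0, p-1] the value is 58.
34^29 mod 59 = 58

58


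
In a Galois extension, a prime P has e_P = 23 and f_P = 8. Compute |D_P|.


|D_P| = e * f
= 23 * 8
= 184

184


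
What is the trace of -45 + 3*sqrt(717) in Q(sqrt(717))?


Tr(a + b*sqrt(d)) = (a + b*sqrt(d)) + (a - b*sqrt(d)) = 2a
= 2 * (-45)
= -90

-90


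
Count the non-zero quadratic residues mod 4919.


For prime p, the number of non-zero quadratic residues is (p-1)/2.
= (4919-1)/2
= 2459

2459


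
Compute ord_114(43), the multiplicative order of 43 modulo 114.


We want ord_114(43), the smallest k >= 1 with 43^k = 1 mod 114.
n = 114 = 2 * 3 * 19, phi(114) = 36; the order divides phi(n).
Divisors of 36: 1, 2, 3, 4, 6, 9, 12, 18, 36
Repeated squaring mod 114: 43^1 = 43, 43^2 = 25, 43^4 = 55, 43^8 = 61, 43^16 = 73, 43^32 = 85
Test divisors in increasing order:
  k=1: 43^1 = 43 mod 114
  k=2: 43^2 = 25 mod 114
  k=3: 43^3 = 25 * 43 = 49 mod 114
  k=4: 43^4 = 55 mod 114
  k=6: 43^6 = 55 * 25 = 7 mod 114
  k=9: 43^9 = 61 * 43 = 1 mod 114  <- first divisor giving 1
Order = 9

9


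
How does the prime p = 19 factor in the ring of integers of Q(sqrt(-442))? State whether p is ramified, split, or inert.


K = Q(sqrt(-442)). Since d mod 4 = 2, disc(K) = -1768.
Check p | disc: -1768 mod 19 = 18.
p does not divide disc. Compute Legendre symbol (d/p):
14^((19-1)/2) mod 19 = -1
(d/p) = -1, so p is inert: (p) stays prime with e=1, f=2, g=1.
Therefore p is inert.

inert


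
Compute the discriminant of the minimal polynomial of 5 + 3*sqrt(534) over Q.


The element 5 + 3*sqrt(534) has minimal polynomial:
x^2 - 10*x - 4781
Discriminant = (-10)^2 - 4*(-4781)
= 100 + 19124
= 19224

19224


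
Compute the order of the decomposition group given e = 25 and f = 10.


|D_P| = e * f
= 25 * 10
= 250

250


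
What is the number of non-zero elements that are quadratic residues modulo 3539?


For prime p, the number of non-zero quadratic residues is (p-1)/2.
= (3539-1)/2
= 1769

1769


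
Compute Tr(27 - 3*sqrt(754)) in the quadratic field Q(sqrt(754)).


Tr(a + b*sqrt(d)) = (a + b*sqrt(d)) + (a - b*sqrt(d)) = 2a
= 2 * (27)
= 54

54


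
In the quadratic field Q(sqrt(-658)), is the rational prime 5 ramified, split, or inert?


K = Q(sqrt(-658)). Since d mod 4 = 2, disc(K) = -2632.
Check p | disc: -2632 mod 5 = 3.
p does not divide disc. Compute Legendre symbol (d/p):
2^((5-1)/2) mod 5 = -1
(d/p) = -1, so p is inert: (p) stays prime with e=1, f=2, g=1.
Therefore p is inert.

inert


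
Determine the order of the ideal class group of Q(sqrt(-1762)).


K = Q(sqrt(-1762)). d mod 4 = 2, so D = disc(K) = 4d = -7048
h(K) equals the number of primitive reduced positive-definite forms (a, b, c) = a*x^2 + b*x*y + c*y^2 with b^2 - 4ac = D,
where reduced means |b| <= a <= c, with b >= 0 whenever |b| = a or a = c, and primitive means gcd(a, b, c) = 1.
Reduced forces 3a^2 <= |D| = 7048, so 1 <= a <= 48; b must have the parity of D, and c = (b^2 - D)/(4a) must be an integer >= a.
Enumerate a = 1..48, b in [-a, a]:
  a=1: (1, 0, 1762)  [1]
  a=2: (2, 0, 881)  [1]
  a=3..6: none
  a=7: (7, -6, 253), (7, 6, 253)  [2]
  a=8..10: none
  a=11: (11, -6, 161), (11, 6, 161)  [2]
  a=12..13: none
  a=14: (14, -8, 127), (14, 8, 127)  [2]
  a=15..18: none
  a=19: (19, -18, 97), (19, 18, 97)  [2]
  a=20..21: none
  a=22: (22, -16, 83), (22, 16, 83)  [2]
  a=23: (23, -6, 77), (23, 6, 77)  [2]
  a=24..28: none
  a=29: (29, -12, 62), (29, 12, 62)  [2]
  a=30: none
  a=31: (31, -12, 58), (31, 12, 58)  [2]
  a=32..37: none
  a=38: (38, -20, 49), (38, 20, 49)  [2]
  a=39..40: none
  a=41: (41, -2, 43), (41, 2, 43)  [2]
  a=42..45: none
  a=46: (46, -40, 47), (46, 40, 47)  [2]
  a=47..48: none
Total reduced forms: 1 + 1 + 2 + 2 + 2 + 2 + 2 + 2 + 2 + 2 + 2 + 2 + 2 = 24
h = 24

24


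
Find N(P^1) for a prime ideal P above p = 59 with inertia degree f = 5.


N(P^a) = p^(a*f)
= 59^(1*5)
= 59^5
= 714924299

714924299


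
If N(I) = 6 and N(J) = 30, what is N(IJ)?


N(IJ) = N(I) * N(J)
= 6 * 30
= 180

180


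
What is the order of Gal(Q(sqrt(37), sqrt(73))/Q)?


The 2 square roots of distinct primes are multiplicatively independent over Q,
so [K:Q] = 2^2 and Gal(K/Q) is isomorphic to (Z/2Z)^2.
|Gal| = 2^2 = 4

4


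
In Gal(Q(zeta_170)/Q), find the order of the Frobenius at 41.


The Frobenius at p in Gal(Q(zeta_n)/Q) = (Z/nZ)* is the class of p, so its order is ord_170(41), the smallest k >= 1 with 41^k = 1 mod 170.
n = 170 = 2 * 5 * 17, phi(170) = 64; the order divides phi(n).
Divisors of 64: 1, 2, 4, 8, 16, 32, 64
Repeated squaring mod 170: 41^1 = 41, 41^2 = 151, 41^4 = 21, 41^8 = 101, 41^16 = 1, 41^32 = 1, 41^64 = 1
Test divisors in increasing order:
  k=1: 41^1 = 41 mod 170
  k=2: 41^2 = 151 mod 170
  k=4: 41^4 = 21 mod 170
  k=8: 41^8 = 101 mod 170
  k=16: 41^16 = 1 mod 170  <- first divisor giving 1
Order = 16

16


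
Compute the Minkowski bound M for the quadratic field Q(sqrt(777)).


d = 777, d mod 4 = 1, so disc(K) = d = 777; |disc(K)| = 777
Real quadratic field, so n = 2, s = r2 = 0, r1 = 2
M = (n!/n^n) * (4/pi)^s * sqrt(|disc(K)|) = (2!/2^2) * (4/pi)^0 * sqrt(777)
= 0.5 * 1.000000 * 27.874720
= 13.9374

13.9374


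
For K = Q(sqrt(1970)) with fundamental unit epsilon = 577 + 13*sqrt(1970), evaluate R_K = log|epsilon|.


epsilon = 577 + 13*sqrt(1970)
= 1154.0009
R = ln(1154.0009)
= 7.0510

7.0510


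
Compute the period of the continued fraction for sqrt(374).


Run the CF algorithm for sqrt(374).
a_0 = floor(sqrt(374)) = 19; set m_0=0, q_0=1.
Recurrence: m' = q*a - m,  q' = (d - m'^2)/q,  a' = floor((a_0 + m')/q').
  step 1: m=19, q=13, a=2
  step 2: m=7, q=25, a=1
  step 3: m=18, q=2, a=18
  step 4: m=18, q=25, a=1
  step 5: m=7, q=13, a=2
  step 6: m=19, q=1, a=38
a_6 = 2*a_0 = 38, so the period closes here.
sqrt(374) = [19; 2, 1, 18, 1, 2, 38]
Period length = 6

6


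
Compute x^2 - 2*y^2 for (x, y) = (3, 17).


x^2 - d*y^2
= 3^2 - 2*17^2
= 9 - 578
= -569

-569


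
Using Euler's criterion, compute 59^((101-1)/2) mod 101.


p = 101 is prime and the exponent is (p-1)/2 = 50, so by Euler's criterion 59^50 = (59/101) = +1 or -1 mod 101.
Compute by square-and-multiply:
  50 = 32 + 16 + 2 (binary 110010)
  Repeated squaring mod 101: 59^1 = 59, 59^2 = 47, 59^4 = 88, 59^8 = 68, 59^16 = 79, 59^32 = 80
  59^50 = 59^32 * 59^16 * 59^2 = 80 * 79 * 47 mod 101
    80 * 79 = 6320 = 58 mod 101
    58 * 47 = 2726 = 100 mod 101
  59^50 = 100 mod 101
Result 100 = p - 1 = -1 mod 101: 59 is a quadratic non-residue mod 101. As a residue in [0, p-1] the value is 100.
59^50 mod 101 = 100

100


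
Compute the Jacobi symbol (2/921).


Compute (2/921) via quadratic reciprocity:
  pull out 2: (2/921) = +1  (since 921 mod 8 = 1)
  (1/921) = 1
Product of signs = 1

1


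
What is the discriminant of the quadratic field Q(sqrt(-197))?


For K = Q(sqrt(d)) with d squarefree: disc(K) = d if d = 1 mod 4, and disc(K) = 4d if d = 2 or 3 mod 4.
Here d = -197, and d mod 4 = 3.
d = 3 mod 4, not 1 (O_K = Z[sqrt(d)]), so disc(K) = 4d = 4 * (-197) = -788

-788


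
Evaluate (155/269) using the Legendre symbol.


p = 269 is prime, so compute (155/269) with the reciprocity algorithm (Jacobi-symbol steps: pull out 2s via (2/n), flip via reciprocity, reduce):
  reciprocity: (155/269) -> +(269/155)
  reduce: (114/155)
  pull out 2: (2/155) = -1  (since 155 mod 8 = 3)
  reciprocity: (57/155) -> +(155/57)
  reduce: (41/57)
  reciprocity: (41/57) -> +(57/41)
  reduce: (16/41)
  pull out 2: (2/41) = +1  (since 41 mod 8 = 1)
  pull out 2: (2/41) = +1  (since 41 mod 8 = 1)
  pull out 2: (2/41) = +1  (since 41 mod 8 = 1)
  pull out 2: (2/41) = +1  (since 41 mod 8 = 1)
  (1/41) = 1
Product of signs = -1
(155/269) = -1

-1


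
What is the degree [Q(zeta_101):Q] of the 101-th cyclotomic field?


The degree equals Euler's totient phi(101).
101 = 101
phi(101) = 100

100


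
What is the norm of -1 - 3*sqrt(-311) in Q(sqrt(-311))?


N(a + b*sqrt(d)) = a^2 - d*b^2
= (-1)^2 - (-311)*(-3)^2
= 1 + 2799
= 2800

2800


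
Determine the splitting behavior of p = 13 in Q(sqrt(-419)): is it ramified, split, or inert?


K = Q(sqrt(-419)). Since d mod 4 = 1, disc(K) = -419.
Check p | disc: -419 mod 13 = 10.
p does not divide disc. Compute Legendre symbol (d/p):
10^((13-1)/2) mod 13 = 1
(d/p) = 1, so p splits: (p) = P*P' with e=1, f=1, g=2.
Therefore p is split.

split


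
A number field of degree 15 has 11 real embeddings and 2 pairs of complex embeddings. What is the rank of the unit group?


By Dirichlet's unit theorem:
rank = r1 + r2 - 1
= 11 + 2 - 1
= 12

12


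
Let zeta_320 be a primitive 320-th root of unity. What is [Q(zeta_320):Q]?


The degree equals Euler's totient phi(320).
320 = 2^6 * 5
phi(320) = 128

128


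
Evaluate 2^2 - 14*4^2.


x^2 - d*y^2
= 2^2 - 14*4^2
= 4 - 224
= -220

-220


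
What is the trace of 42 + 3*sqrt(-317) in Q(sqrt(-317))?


Tr(a + b*sqrt(d)) = (a + b*sqrt(d)) + (a - b*sqrt(d)) = 2a
= 2 * (42)
= 84

84


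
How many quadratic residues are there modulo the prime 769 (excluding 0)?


For prime p, the number of non-zero quadratic residues is (p-1)/2.
= (769-1)/2
= 384

384


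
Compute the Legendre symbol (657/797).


p = 797 is prime, so compute (657/797) with the reciprocity algorithm (Jacobi-symbol steps: pull out 2s via (2/n), flip via reciprocity, reduce):
  reciprocity: (657/797) -> +(797/657)
  reduce: (140/657)
  pull out 2: (2/657) = +1  (since 657 mod 8 = 1)
  pull out 2: (2/657) = +1  (since 657 mod 8 = 1)
  reciprocity: (35/657) -> +(657/35)
  reduce: (27/35)
  reciprocity: (27/35) -> -(35/27)
  reduce: (8/27)
  pull out 2: (2/27) = -1  (since 27 mod 8 = 3)
  pull out 2: (2/27) = -1  (since 27 mod 8 = 3)
  pull out 2: (2/27) = -1  (since 27 mod 8 = 3)
  (1/27) = 1
Product of signs = 1
(657/797) = 1

1


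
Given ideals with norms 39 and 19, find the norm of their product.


N(IJ) = N(I) * N(J)
= 39 * 19
= 741

741


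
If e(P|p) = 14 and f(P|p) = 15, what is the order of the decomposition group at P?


|D_P| = e * f
= 14 * 15
= 210

210


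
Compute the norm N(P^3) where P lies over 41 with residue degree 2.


N(P^a) = p^(a*f)
= 41^(3*2)
= 41^6
= 4750104241

4750104241


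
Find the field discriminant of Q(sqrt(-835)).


For K = Q(sqrt(d)) with d squarefree: disc(K) = d if d = 1 mod 4, and disc(K) = 4d if d = 2 or 3 mod 4.
Here d = -835, and d mod 4 = 1.
d = 1 mod 4 (O_K = Z[(1+sqrt(d))/2]), so disc(K) = d = -835

-835


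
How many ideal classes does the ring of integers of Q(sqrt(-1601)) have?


K = Q(sqrt(-1601)). d mod 4 = 3, so D = disc(K) = 4d = -6404
h(K) equals the number of primitive reduced positive-definite forms (a, b, c) = a*x^2 + b*x*y + c*y^2 with b^2 - 4ac = D,
where reduced means |b| <= a <= c, with b >= 0 whenever |b| = a or a = c, and primitive means gcd(a, b, c) = 1.
Reduced forces 3a^2 <= |D| = 6404, so 1 <= a <= 46; b must have the parity of D, and c = (b^2 - D)/(4a) must be an integer >= a.
Enumerate a = 1..46, b in [-a, a]:
  a=1: (1, 0, 1601)  [1]
  a=2: (2, 2, 801)  [1]
  a=3: (3, -2, 534), (3, 2, 534)  [2]
  a=4: none
  a=5: (5, -4, 321), (5, 4, 321)  [2]
  a=6: (6, -2, 267), (6, 2, 267)  [2]
  a=7: (7, -6, 230), (7, 6, 230)  [2]
  a=8: none
  a=9: (9, -2, 178), (9, 2, 178)  [2]
  a=10: (10, -6, 161), (10, 6, 161)  [2]
  a=11: (11, -8, 147), (11, 8, 147)  [2]
  a=12..13: none
  a=14: (14, -6, 115), (14, 6, 115)  [2]
  a=15: (15, -14, 110), (15, -4, 107), (15, 4, 107), (15, 14, 110)  [4]
  a=16..17: none
  a=18: (18, -2, 89), (18, 2, 89)  [2]
  a=19..20: none
  a=21: (21, -20, 81), (21, -8, 77), (21, 8, 77), (21, 20, 81)  [4]
  a=22: (22, -14, 75), (22, 14, 75)  [2]
  a=23: (23, -6, 70), (23, 6, 70)  [2]
  a=24: none
  a=25: (25, -14, 66), (25, 14, 66)  [2]
  a=26: none
  a=27: (27, -20, 63), (27, 20, 63)  [2]
  a=28: none
  a=29: (29, -18, 58), (29, 18, 58)  [2]
  a=30: (30, -26, 59), (30, -14, 55), (30, 14, 55), (30, 26, 59)  [4]
  a=31..32: none
  a=33: (33, -14, 50), (33, -8, 49), (33, 8, 49), (33, 14, 50)  [4]
  a=34: none
  a=35: (35, -34, 54), (35, -6, 46), (35, 6, 46), (35, 34, 54)  [4]
  a=36: none
  a=37: (37, -16, 45), (37, 16, 45)  [2]
  a=38..40: none
  a=41: (41, -22, 42), (41, 22, 42)  [2]
  a=42: (42, -34, 45), (42, 34, 45)  [2]
  a=43..46: none
Total reduced forms: 1 + 1 + 2 + 2 + 2 + 2 + 2 + 2 + 2 + 2 + 4 + 2 + 4 + 2 + 2 + 2 + 2 + 2 + 4 + 4 + 4 + 2 + 2 + 2 = 56
h = 56

56


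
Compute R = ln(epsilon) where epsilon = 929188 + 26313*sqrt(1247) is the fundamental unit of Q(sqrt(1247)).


epsilon = 929188 + 26313*sqrt(1247)
= 1.8584e+06
R = ln(1.8584e+06)
= 14.4352

14.4352


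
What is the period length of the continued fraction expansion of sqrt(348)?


Run the CF algorithm for sqrt(348).
a_0 = floor(sqrt(348)) = 18; set m_0=0, q_0=1.
Recurrence: m' = q*a - m,  q' = (d - m'^2)/q,  a' = floor((a_0 + m')/q').
  step 1: m=18, q=24, a=1
  step 2: m=6, q=13, a=1
  step 3: m=7, q=23, a=1
  step 4: m=16, q=4, a=8
  step 5: m=16, q=23, a=1
  step 6: m=7, q=13, a=1
  step 7: m=6, q=24, a=1
  step 8: m=18, q=1, a=36
a_8 = 2*a_0 = 36, so the period closes here.
sqrt(348) = [18; 1, 1, 1, 8, 1, 1, 1, 36]
Period length = 8

8


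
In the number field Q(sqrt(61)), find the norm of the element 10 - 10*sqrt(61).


N(a + b*sqrt(d)) = a^2 - d*b^2
= (10)^2 - (61)*(-10)^2
= 100 - 6100
= -6000

-6000


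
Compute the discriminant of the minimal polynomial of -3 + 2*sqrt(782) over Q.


The element -3 + 2*sqrt(782) has minimal polynomial:
x^2 + 6*x - 3119
Discriminant = (6)^2 - 4*(-3119)
= 36 + 12476
= 12512

12512


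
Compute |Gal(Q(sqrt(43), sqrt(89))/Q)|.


The 2 square roots of distinct primes are multiplicatively independent over Q,
so [K:Q] = 2^2 and Gal(K/Q) is isomorphic to (Z/2Z)^2.
|Gal| = 2^2 = 4

4


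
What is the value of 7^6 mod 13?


p = 13 is prime and the exponent is (p-1)/2 = 6, so by Euler's criterion 7^6 = (7/13) = +1 or -1 mod 13.
Compute by square-and-multiply:
  6 = 4 + 2 (binary 110)
  Repeated squaring mod 13: 7^1 = 7, 7^2 = 10, 7^4 = 9
  7^6 = 7^4 * 7^2 = 9 * 10 mod 13
    9 * 10 = 90 = 12 mod 13
  7^6 = 12 mod 13
Result 12 = p - 1 = -1 mod 13: 7 is a quadratic non-residue mod 13. As a residue in [0, p-1] the value is 12.
7^6 mod 13 = 12

12


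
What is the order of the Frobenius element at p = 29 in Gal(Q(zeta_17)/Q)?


The Frobenius at p in Gal(Q(zeta_n)/Q) = (Z/nZ)* is the class of p, so its order is ord_17(29), the smallest k >= 1 with 29^k = 1 mod 17.
n = 17 = 17, phi(17) = 16; the order divides phi(n).
Divisors of 16: 1, 2, 4, 8, 16
Repeated squaring mod 17: 29^1 = 12, 29^2 = 8, 29^4 = 13, 29^8 = 16, 29^16 = 1
Test divisors in increasing order:
  k=1: 29^1 = 12 mod 17
  k=2: 29^2 = 8 mod 17
  k=4: 29^4 = 13 mod 17
  k=8: 29^8 = 16 mod 17
  k=16: 29^16 = 1 mod 17  <- first divisor giving 1
Order = 16

16


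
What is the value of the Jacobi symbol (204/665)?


Compute (204/665) via quadratic reciprocity:
  pull out 2: (2/665) = +1  (since 665 mod 8 = 1)
  pull out 2: (2/665) = +1  (since 665 mod 8 = 1)
  reciprocity: (51/665) -> +(665/51)
  reduce: (2/51)
  pull out 2: (2/51) = -1  (since 51 mod 8 = 3)
  (1/51) = 1
Product of signs = -1

-1


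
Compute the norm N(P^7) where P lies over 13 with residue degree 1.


N(P^a) = p^(a*f)
= 13^(7*1)
= 13^7
= 62748517

62748517


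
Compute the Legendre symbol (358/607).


p = 607 is prime, so compute (358/607) with the reciprocity algorithm (Jacobi-symbol steps: pull out 2s via (2/n), flip via reciprocity, reduce):
  pull out 2: (2/607) = +1  (since 607 mod 8 = 7)
  reciprocity: (179/607) -> -(607/179)
  reduce: (70/179)
  pull out 2: (2/179) = -1  (since 179 mod 8 = 3)
  reciprocity: (35/179) -> -(179/35)
  reduce: (4/35)
  pull out 2: (2/35) = -1  (since 35 mod 8 = 3)
  pull out 2: (2/35) = -1  (since 35 mod 8 = 3)
  (1/35) = 1
Product of signs = -1
(358/607) = -1

-1


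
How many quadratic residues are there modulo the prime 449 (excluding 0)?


For prime p, the number of non-zero quadratic residues is (p-1)/2.
= (449-1)/2
= 224

224


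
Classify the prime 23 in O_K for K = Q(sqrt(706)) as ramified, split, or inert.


K = Q(sqrt(706)). Since d mod 4 = 2, disc(K) = 2824.
Check p | disc: 2824 mod 23 = 18.
p does not divide disc. Compute Legendre symbol (d/p):
16^((23-1)/2) mod 23 = 1
(d/p) = 1, so p splits: (p) = P*P' with e=1, f=1, g=2.
Therefore p is split.

split


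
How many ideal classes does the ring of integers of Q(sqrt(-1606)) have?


K = Q(sqrt(-1606)). d mod 4 = 2, so D = disc(K) = 4d = -6424
h(K) equals the number of primitive reduced positive-definite forms (a, b, c) = a*x^2 + b*x*y + c*y^2 with b^2 - 4ac = D,
where reduced means |b| <= a <= c, with b >= 0 whenever |b| = a or a = c, and primitive means gcd(a, b, c) = 1.
Reduced forces 3a^2 <= |D| = 6424, so 1 <= a <= 46; b must have the parity of D, and c = (b^2 - D)/(4a) must be an integer >= a.
Enumerate a = 1..46, b in [-a, a]:
  a=1: (1, 0, 1606)  [1]
  a=2: (2, 0, 803)  [1]
  a=3..4: none
  a=5: (5, -4, 322), (5, 4, 322)  [2]
  a=6: none
  a=7: (7, -4, 230), (7, 4, 230)  [2]
  a=8..9: none
  a=10: (10, -4, 161), (10, 4, 161)  [2]
  a=11: (11, 0, 146)  [1]
  a=12..13: none
  a=14: (14, -4, 115), (14, 4, 115)  [2]
  a=15..16: none
  a=17: (17, -6, 95), (17, 6, 95)  [2]
  a=18: none
  a=19: (19, -6, 85), (19, 6, 85)  [2]
  a=20..21: none
  a=22: (22, 0, 73)  [1]
  a=23: (23, -4, 70), (23, 4, 70)  [2]
  a=24: none
  a=25: (25, -24, 70), (25, 24, 70)  [2]
  a=26..33: none
  a=34: (34, -28, 53), (34, 28, 53)  [2]
  a=35: (35, -24, 50), (35, -4, 46), (35, 4, 46), (35, 24, 50)  [4]
  a=36..37: none
  a=38: (38, -32, 49), (38, 32, 49)  [2]
  a=39..46: none
Total reduced forms: 1 + 1 + 2 + 2 + 2 + 1 + 2 + 2 + 2 + 1 + 2 + 2 + 2 + 4 + 2 = 28
h = 28

28


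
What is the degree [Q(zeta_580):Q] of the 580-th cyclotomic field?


The degree equals Euler's totient phi(580).
580 = 2^2 * 5 * 29
phi(580) = 224

224


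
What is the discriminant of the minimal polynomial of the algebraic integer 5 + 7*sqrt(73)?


The element 5 + 7*sqrt(73) has minimal polynomial:
x^2 - 10*x - 3552
Discriminant = (-10)^2 - 4*(-3552)
= 100 + 14208
= 14308

14308


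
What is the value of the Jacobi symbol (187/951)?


Compute (187/951) via quadratic reciprocity:
  reciprocity: (187/951) -> -(951/187)
  reduce: (16/187)
  pull out 2: (2/187) = -1  (since 187 mod 8 = 3)
  pull out 2: (2/187) = -1  (since 187 mod 8 = 3)
  pull out 2: (2/187) = -1  (since 187 mod 8 = 3)
  pull out 2: (2/187) = -1  (since 187 mod 8 = 3)
  (1/187) = 1
Product of signs = -1

-1


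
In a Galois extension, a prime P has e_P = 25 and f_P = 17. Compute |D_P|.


|D_P| = e * f
= 25 * 17
= 425

425


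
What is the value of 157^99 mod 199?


p = 199 is prime and the exponent is (p-1)/2 = 99, so by Euler's criterion 157^99 = (157/199) = +1 or -1 mod 199.
Compute by square-and-multiply:
  99 = 64 + 32 + 2 + 1 (binary 1100011)
  Repeated squaring mod 199: 157^1 = 157, 157^2 = 172, 157^4 = 132, 157^8 = 111, 157^16 = 182, 157^32 = 90, 157^64 = 140
  157^99 = 157^64 * 157^32 * 157^2 * 157^1 = 140 * 90 * 172 * 157 mod 199
    140 * 90 = 12600 = 63 mod 199
    63 * 172 = 10836 = 90 mod 199
    90 * 157 = 14130 = 1 mod 199
  157^99 = 1 mod 199
Result 1: 157 is a quadratic residue mod 199.
157^99 mod 199 = 1

1


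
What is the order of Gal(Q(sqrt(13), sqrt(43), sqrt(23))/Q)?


The 3 square roots of distinct primes are multiplicatively independent over Q,
so [K:Q] = 2^3 and Gal(K/Q) is isomorphic to (Z/2Z)^3.
|Gal| = 2^3 = 8

8


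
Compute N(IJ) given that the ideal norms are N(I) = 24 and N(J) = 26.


N(IJ) = N(I) * N(J)
= 24 * 26
= 624

624


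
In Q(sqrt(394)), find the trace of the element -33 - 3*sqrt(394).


Tr(a + b*sqrt(d)) = (a + b*sqrt(d)) + (a - b*sqrt(d)) = 2a
= 2 * (-33)
= -66

-66


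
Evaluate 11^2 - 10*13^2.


x^2 - d*y^2
= 11^2 - 10*13^2
= 121 - 1690
= -1569

-1569


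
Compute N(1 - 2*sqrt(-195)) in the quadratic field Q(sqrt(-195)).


N(a + b*sqrt(d)) = a^2 - d*b^2
= (1)^2 - (-195)*(-2)^2
= 1 + 780
= 781

781


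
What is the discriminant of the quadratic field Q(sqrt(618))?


For K = Q(sqrt(d)) with d squarefree: disc(K) = d if d = 1 mod 4, and disc(K) = 4d if d = 2 or 3 mod 4.
Here d = 618, and d mod 4 = 2.
d = 2 mod 4, not 1 (O_K = Z[sqrt(d)]), so disc(K) = 4d = 4 * (618) = 2472

2472


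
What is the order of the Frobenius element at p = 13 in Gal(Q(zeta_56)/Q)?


The Frobenius at p in Gal(Q(zeta_n)/Q) = (Z/nZ)* is the class of p, so its order is ord_56(13), the smallest k >= 1 with 13^k = 1 mod 56.
n = 56 = 2^3 * 7, phi(56) = 24; the order divides phi(n).
Divisors of 24: 1, 2, 3, 4, 6, 8, 12, 24
Repeated squaring mod 56: 13^1 = 13, 13^2 = 1, 13^4 = 1, 13^8 = 1, 13^16 = 1
Test divisors in increasing order:
  k=1: 13^1 = 13 mod 56
  k=2: 13^2 = 1 mod 56  <- first divisor giving 1
Order = 2

2


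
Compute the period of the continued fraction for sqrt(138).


Run the CF algorithm for sqrt(138).
a_0 = floor(sqrt(138)) = 11; set m_0=0, q_0=1.
Recurrence: m' = q*a - m,  q' = (d - m'^2)/q,  a' = floor((a_0 + m')/q').
  step 1: m=11, q=17, a=1
  step 2: m=6, q=6, a=2
  step 3: m=6, q=17, a=1
  step 4: m=11, q=1, a=22
a_4 = 2*a_0 = 22, so the period closes here.
sqrt(138) = [11; 1, 2, 1, 22]
Period length = 4

4


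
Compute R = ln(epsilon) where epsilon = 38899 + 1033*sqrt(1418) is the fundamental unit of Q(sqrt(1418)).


epsilon = 38899 + 1033*sqrt(1418)
= 77798.0000
R = ln(77798.0000)
= 11.2619

11.2619


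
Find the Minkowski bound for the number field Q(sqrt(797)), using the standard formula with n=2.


d = 797, d mod 4 = 1, so disc(K) = d = 797; |disc(K)| = 797
Real quadratic field, so n = 2, s = r2 = 0, r1 = 2
M = (n!/n^n) * (4/pi)^s * sqrt(|disc(K)|) = (2!/2^2) * (4/pi)^0 * sqrt(797)
= 0.5 * 1.000000 * 28.231188
= 14.1156

14.1156


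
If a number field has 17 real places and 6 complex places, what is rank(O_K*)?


By Dirichlet's unit theorem:
rank = r1 + r2 - 1
= 17 + 6 - 1
= 22

22


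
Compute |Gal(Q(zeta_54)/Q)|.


|Gal(Q(zeta_54)/Q)| = phi(54)
= 18

18


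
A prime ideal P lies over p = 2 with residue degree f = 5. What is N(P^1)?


N(P^a) = p^(a*f)
= 2^(1*5)
= 2^5
= 32

32


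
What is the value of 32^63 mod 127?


p = 127 is prime and the exponent is (p-1)/2 = 63, so by Euler's criterion 32^63 = (32/127) = +1 or -1 mod 127.
Compute by square-and-multiply:
  63 = 32 + 16 + 8 + 4 + 2 + 1 (binary 111111)
  Repeated squaring mod 127: 32^1 = 32, 32^2 = 8, 32^4 = 64, 32^8 = 32, 32^16 = 8, 32^32 = 64
  32^63 = 32^32 * 32^16 * 32^8 * 32^4 * 32^2 * 32^1 = 64 * 8 * 32 * 64 * 8 * 32 mod 127
    64 * 8 = 512 = 4 mod 127
    4 * 32 = 128 = 1 mod 127
    1 * 64 = 64 = 64 mod 127
    64 * 8 = 512 = 4 mod 127
    4 * 32 = 128 = 1 mod 127
  32^63 = 1 mod 127
Result 1: 32 is a quadratic residue mod 127.
32^63 mod 127 = 1

1


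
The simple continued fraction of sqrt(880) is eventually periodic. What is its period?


Run the CF algorithm for sqrt(880).
a_0 = floor(sqrt(880)) = 29; set m_0=0, q_0=1.
Recurrence: m' = q*a - m,  q' = (d - m'^2)/q,  a' = floor((a_0 + m')/q').
  step 1: m=29, q=39, a=1
  step 2: m=10, q=20, a=1
  step 3: m=10, q=39, a=1
  step 4: m=29, q=1, a=58
a_4 = 2*a_0 = 58, so the period closes here.
sqrt(880) = [29; 1, 1, 1, 58]
Period length = 4

4


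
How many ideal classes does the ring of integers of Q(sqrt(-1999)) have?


K = Q(sqrt(-1999)). d mod 4 = 1, so D = disc(K) = d = -1999
h(K) equals the number of primitive reduced positive-definite forms (a, b, c) = a*x^2 + b*x*y + c*y^2 with b^2 - 4ac = D,
where reduced means |b| <= a <= c, with b >= 0 whenever |b| = a or a = c, and primitive means gcd(a, b, c) = 1.
Reduced forces 3a^2 <= |D| = 1999, so 1 <= a <= 25; b must have the parity of D, and c = (b^2 - D)/(4a) must be an integer >= a.
Enumerate a = 1..25, b in [-a, a]:
  a=1: (1, 1, 500)  [1]
  a=2: (2, -1, 250), (2, 1, 250)  [2]
  a=3: none
  a=4: (4, -1, 125), (4, 1, 125)  [2]
  a=5: (5, -1, 100), (5, 1, 100)  [2]
  a=6..7: none
  a=8: (8, -7, 64), (8, 7, 64)  [2]
  a=9: none
  a=10: (10, -9, 52), (10, -1, 50), (10, 1, 50), (10, 9, 52)  [4]
  a=11: (11, -5, 46), (11, 5, 46)  [2]
  a=12: none
  a=13: (13, -9, 40), (13, 9, 40)  [2]
  a=14..15: none
  a=16: (16, -7, 32), (16, 7, 32)  [2]
  a=17..19: none
  a=20: (20, -9, 26), (20, -1, 25), (20, 1, 25), (20, 9, 26)  [4]
  a=21: none
  a=22: (22, -17, 26), (22, -5, 23), (22, 5, 23), (22, 17, 26)  [4]
  a=23..25: none
Total reduced forms: 1 + 2 + 2 + 2 + 2 + 4 + 2 + 2 + 2 + 4 + 4 = 27
h = 27

27


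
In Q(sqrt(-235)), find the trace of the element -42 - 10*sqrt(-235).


Tr(a + b*sqrt(d)) = (a + b*sqrt(d)) + (a - b*sqrt(d)) = 2a
= 2 * (-42)
= -84

-84


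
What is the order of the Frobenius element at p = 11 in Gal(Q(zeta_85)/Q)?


The Frobenius at p in Gal(Q(zeta_n)/Q) = (Z/nZ)* is the class of p, so its order is ord_85(11), the smallest k >= 1 with 11^k = 1 mod 85.
n = 85 = 5 * 17, phi(85) = 64; the order divides phi(n).
Divisors of 64: 1, 2, 4, 8, 16, 32, 64
Repeated squaring mod 85: 11^1 = 11, 11^2 = 36, 11^4 = 21, 11^8 = 16, 11^16 = 1, 11^32 = 1, 11^64 = 1
Test divisors in increasing order:
  k=1: 11^1 = 11 mod 85
  k=2: 11^2 = 36 mod 85
  k=4: 11^4 = 21 mod 85
  k=8: 11^8 = 16 mod 85
  k=16: 11^16 = 1 mod 85  <- first divisor giving 1
Order = 16

16


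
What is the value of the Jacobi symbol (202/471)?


Compute (202/471) via quadratic reciprocity:
  pull out 2: (2/471) = +1  (since 471 mod 8 = 7)
  reciprocity: (101/471) -> +(471/101)
  reduce: (67/101)
  reciprocity: (67/101) -> +(101/67)
  reduce: (34/67)
  pull out 2: (2/67) = -1  (since 67 mod 8 = 3)
  reciprocity: (17/67) -> +(67/17)
  reduce: (16/17)
  pull out 2: (2/17) = +1  (since 17 mod 8 = 1)
  pull out 2: (2/17) = +1  (since 17 mod 8 = 1)
  pull out 2: (2/17) = +1  (since 17 mod 8 = 1)
  pull out 2: (2/17) = +1  (since 17 mod 8 = 1)
  (1/17) = 1
Product of signs = -1

-1


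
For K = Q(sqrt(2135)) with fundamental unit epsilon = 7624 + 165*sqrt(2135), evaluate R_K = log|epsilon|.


epsilon = 7624 + 165*sqrt(2135)
= 15247.9999
R = ln(15247.9999)
= 9.6322

9.6322


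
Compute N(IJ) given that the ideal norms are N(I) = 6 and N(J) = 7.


N(IJ) = N(I) * N(J)
= 6 * 7
= 42

42
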